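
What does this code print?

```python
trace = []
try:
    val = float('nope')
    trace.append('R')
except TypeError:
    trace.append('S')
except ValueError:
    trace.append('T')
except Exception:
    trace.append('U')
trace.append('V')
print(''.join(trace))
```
TV

ValueError matches before generic Exception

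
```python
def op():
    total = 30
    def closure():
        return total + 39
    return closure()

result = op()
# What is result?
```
69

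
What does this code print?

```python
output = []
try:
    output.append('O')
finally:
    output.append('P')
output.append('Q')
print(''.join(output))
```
OPQ

try/finally without except, no exception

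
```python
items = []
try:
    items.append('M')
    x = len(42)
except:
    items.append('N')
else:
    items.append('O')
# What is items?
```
['M', 'N']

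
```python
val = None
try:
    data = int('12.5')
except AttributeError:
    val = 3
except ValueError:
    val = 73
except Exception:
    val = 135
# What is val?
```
73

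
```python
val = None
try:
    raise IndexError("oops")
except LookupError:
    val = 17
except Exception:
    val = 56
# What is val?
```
17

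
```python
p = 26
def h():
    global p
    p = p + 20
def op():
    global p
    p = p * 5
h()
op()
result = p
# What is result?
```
230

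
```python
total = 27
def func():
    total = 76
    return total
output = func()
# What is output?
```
76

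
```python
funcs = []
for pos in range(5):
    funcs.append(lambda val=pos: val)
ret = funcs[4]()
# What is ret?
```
4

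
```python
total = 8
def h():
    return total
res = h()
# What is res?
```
8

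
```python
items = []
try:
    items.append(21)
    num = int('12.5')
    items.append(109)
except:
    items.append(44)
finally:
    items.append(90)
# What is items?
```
[21, 44, 90]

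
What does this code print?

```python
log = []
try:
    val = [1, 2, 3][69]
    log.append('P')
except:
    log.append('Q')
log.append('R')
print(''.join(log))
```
QR

Exception raised in try, caught by bare except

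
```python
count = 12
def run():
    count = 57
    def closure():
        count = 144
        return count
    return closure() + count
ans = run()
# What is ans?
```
201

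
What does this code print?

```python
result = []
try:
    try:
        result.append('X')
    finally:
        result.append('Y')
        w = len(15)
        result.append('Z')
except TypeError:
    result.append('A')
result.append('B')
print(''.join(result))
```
XYAB

Exception in inner finally caught by outer except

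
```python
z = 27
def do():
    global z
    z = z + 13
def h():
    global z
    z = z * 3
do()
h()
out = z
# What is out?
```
120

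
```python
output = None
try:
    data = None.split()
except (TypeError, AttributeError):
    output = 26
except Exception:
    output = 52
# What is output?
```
26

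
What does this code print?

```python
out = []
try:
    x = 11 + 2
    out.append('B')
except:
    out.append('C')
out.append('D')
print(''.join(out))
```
BD

No exception, try block completes normally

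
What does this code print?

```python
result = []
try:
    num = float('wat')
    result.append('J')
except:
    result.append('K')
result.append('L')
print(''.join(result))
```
KL

Exception raised in try, caught by bare except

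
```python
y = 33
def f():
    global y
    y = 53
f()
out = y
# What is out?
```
53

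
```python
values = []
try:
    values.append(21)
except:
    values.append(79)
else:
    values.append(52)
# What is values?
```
[21, 52]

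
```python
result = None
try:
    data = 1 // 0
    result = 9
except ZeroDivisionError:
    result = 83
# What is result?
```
83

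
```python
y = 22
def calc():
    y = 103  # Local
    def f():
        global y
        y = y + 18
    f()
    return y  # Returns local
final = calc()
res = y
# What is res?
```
40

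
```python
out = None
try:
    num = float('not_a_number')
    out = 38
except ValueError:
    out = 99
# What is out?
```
99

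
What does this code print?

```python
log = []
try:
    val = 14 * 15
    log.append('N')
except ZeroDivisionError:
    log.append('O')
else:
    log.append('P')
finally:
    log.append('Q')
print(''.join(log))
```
NPQ

else runs before finally when no exception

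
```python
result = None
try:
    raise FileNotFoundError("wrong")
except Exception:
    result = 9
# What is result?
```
9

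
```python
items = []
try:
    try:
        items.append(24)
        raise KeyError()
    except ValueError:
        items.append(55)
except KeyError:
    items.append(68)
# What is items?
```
[24, 68]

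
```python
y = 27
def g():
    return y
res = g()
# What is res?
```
27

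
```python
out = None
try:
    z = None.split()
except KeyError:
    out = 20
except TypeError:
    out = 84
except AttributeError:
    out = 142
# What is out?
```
142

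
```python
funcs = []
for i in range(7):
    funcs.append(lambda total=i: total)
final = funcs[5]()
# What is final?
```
5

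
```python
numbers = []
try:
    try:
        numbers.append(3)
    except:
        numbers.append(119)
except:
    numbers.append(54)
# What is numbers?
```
[3]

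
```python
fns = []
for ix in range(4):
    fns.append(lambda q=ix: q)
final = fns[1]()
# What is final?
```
1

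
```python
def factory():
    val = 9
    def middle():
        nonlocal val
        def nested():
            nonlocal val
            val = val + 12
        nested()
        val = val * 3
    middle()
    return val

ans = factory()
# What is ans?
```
63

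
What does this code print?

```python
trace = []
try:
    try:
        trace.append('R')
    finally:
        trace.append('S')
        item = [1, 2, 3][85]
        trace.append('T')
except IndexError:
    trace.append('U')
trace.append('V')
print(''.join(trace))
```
RSUV

Exception in inner finally caught by outer except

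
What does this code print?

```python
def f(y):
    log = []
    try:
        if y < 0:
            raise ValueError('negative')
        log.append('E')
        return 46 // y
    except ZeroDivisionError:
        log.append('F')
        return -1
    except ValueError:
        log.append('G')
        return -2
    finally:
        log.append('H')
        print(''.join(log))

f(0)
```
EFH

y=0 causes ZeroDivisionError, caught, finally prints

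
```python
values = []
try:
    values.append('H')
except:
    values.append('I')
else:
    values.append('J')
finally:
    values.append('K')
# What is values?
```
['H', 'J', 'K']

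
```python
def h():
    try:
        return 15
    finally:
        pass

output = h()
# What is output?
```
15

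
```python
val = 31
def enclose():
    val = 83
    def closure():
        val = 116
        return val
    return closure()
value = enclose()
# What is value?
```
116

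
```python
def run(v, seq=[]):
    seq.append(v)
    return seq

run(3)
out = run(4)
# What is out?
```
[3, 4]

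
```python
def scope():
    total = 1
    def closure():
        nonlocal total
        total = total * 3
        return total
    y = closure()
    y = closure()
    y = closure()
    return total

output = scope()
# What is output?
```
27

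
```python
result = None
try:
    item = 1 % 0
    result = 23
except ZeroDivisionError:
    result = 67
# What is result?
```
67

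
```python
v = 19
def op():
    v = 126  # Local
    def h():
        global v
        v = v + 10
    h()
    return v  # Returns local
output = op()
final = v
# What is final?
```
29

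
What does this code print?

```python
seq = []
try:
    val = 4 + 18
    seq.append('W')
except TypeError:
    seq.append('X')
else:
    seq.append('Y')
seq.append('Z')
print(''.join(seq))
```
WYZ

else block runs when no exception occurs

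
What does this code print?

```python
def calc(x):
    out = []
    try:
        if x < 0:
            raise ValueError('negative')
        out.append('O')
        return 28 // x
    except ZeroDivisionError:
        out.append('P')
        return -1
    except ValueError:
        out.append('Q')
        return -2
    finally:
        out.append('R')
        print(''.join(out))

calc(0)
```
OPR

x=0 causes ZeroDivisionError, caught, finally prints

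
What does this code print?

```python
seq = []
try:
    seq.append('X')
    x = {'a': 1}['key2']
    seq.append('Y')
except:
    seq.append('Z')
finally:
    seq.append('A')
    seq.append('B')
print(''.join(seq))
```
XZAB

Code before exception runs, then except, then all of finally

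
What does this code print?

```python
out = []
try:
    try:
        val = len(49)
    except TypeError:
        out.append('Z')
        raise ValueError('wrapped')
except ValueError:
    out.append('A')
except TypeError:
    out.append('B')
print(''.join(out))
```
ZA

New ValueError raised, caught by outer ValueError handler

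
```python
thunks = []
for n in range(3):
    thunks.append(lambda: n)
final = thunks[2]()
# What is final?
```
2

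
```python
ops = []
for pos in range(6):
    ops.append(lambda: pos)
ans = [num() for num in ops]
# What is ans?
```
[5, 5, 5, 5, 5, 5]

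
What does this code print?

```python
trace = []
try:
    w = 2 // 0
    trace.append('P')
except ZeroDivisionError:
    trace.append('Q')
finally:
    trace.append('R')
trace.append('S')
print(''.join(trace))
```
QRS

finally always runs, even after exception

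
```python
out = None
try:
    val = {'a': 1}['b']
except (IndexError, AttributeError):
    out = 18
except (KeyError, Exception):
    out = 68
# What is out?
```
68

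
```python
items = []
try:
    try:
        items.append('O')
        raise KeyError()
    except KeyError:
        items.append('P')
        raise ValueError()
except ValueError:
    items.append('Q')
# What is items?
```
['O', 'P', 'Q']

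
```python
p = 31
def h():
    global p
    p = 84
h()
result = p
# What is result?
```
84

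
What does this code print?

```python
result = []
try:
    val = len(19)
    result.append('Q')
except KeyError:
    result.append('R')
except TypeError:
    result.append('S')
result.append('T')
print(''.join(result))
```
ST

TypeError is caught by its specific handler, not KeyError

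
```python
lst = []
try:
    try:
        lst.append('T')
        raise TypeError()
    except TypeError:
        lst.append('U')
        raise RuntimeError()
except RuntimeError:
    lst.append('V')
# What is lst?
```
['T', 'U', 'V']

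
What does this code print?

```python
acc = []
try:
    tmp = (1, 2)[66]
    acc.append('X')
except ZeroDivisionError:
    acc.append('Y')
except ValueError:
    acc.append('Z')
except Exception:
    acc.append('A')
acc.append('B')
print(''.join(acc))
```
AB

IndexError not specifically caught, falls to Exception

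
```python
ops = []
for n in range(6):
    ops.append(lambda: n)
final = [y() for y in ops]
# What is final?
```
[5, 5, 5, 5, 5, 5]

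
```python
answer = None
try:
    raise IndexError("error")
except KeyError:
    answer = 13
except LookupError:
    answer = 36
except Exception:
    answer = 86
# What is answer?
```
36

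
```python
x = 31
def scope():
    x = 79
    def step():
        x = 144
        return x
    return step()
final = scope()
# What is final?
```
144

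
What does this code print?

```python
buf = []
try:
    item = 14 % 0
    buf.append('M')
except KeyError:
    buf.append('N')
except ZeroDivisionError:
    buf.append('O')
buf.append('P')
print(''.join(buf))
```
OP

ZeroDivisionError is caught by its specific handler, not KeyError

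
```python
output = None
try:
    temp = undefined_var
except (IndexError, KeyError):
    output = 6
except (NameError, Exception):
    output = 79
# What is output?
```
79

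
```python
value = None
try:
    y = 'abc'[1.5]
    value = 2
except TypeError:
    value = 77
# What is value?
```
77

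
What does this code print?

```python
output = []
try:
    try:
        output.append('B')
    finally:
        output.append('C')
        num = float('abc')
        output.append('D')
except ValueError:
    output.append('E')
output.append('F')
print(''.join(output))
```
BCEF

Exception in inner finally caught by outer except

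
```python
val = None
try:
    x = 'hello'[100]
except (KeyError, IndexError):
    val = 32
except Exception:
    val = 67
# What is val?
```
32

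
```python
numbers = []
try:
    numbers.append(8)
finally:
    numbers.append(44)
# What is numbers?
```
[8, 44]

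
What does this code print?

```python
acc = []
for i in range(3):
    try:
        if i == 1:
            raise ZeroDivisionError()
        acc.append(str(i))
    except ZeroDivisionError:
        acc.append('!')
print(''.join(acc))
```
0!2

Exception on i=1 caught, loop continues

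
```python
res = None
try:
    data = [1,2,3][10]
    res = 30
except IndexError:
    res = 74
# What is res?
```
74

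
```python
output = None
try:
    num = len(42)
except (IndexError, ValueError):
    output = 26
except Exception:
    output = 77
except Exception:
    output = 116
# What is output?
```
77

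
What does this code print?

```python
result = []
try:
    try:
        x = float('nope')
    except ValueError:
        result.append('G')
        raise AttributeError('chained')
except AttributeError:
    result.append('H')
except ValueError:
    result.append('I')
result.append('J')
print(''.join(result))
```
GHJ

AttributeError raised and caught, original ValueError not re-raised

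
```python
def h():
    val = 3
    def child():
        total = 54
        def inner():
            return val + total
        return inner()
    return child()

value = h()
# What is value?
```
57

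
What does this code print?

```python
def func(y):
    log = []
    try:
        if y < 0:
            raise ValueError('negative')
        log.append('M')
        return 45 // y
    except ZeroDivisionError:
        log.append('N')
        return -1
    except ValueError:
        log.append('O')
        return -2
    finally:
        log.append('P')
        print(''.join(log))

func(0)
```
MNP

y=0 causes ZeroDivisionError, caught, finally prints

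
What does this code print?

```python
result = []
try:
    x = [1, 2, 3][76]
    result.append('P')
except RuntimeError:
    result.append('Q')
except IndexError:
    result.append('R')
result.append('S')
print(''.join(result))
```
RS

IndexError is caught by its specific handler, not RuntimeError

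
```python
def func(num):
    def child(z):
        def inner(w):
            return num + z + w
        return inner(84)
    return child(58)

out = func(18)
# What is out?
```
160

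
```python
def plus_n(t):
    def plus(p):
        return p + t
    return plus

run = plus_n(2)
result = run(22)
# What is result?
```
24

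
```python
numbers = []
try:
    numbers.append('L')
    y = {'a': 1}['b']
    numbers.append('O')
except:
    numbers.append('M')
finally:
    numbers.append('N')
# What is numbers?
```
['L', 'M', 'N']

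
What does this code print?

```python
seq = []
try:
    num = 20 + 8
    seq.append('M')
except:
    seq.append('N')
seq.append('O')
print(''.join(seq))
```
MO

No exception, try block completes normally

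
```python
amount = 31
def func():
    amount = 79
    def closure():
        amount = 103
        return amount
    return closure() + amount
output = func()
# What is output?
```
182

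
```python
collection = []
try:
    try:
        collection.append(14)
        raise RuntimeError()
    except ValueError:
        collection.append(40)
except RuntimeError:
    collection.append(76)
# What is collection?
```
[14, 76]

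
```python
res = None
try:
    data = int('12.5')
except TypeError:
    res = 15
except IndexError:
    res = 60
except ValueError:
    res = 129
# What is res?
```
129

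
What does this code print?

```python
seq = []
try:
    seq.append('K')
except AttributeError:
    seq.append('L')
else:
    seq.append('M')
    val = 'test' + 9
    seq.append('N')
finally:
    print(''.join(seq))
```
KM

Try succeeds, else appends 'M', TypeError in else is uncaught, finally prints before exception propagates ('N' never appended)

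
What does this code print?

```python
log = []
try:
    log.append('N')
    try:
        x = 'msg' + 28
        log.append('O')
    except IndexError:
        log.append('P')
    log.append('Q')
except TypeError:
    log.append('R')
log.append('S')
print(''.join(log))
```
NRS

Inner handler doesn't match, propagates to outer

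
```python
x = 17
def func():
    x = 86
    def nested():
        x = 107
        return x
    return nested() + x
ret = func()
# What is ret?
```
193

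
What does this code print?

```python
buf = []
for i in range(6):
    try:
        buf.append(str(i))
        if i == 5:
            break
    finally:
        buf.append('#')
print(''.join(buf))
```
0#1#2#3#4#5#

finally runs even when breaking out of loop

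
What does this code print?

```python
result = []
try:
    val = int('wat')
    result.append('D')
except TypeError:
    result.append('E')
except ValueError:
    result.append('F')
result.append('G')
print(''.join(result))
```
FG

ValueError is caught by its specific handler, not TypeError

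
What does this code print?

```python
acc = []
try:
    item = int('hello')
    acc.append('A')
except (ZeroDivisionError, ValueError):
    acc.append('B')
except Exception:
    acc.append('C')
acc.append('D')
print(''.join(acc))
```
BD

ValueError matches tuple containing it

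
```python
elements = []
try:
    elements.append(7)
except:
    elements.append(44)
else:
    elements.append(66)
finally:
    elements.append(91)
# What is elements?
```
[7, 66, 91]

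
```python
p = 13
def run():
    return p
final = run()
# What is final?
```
13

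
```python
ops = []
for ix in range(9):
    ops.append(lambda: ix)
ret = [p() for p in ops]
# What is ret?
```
[8, 8, 8, 8, 8, 8, 8, 8, 8]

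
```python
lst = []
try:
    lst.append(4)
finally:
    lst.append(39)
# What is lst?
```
[4, 39]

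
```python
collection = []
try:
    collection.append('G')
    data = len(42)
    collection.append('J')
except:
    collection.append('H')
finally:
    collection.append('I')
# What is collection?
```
['G', 'H', 'I']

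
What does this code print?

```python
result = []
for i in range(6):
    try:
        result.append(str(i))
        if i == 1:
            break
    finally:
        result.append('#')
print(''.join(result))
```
0#1#

finally runs even when breaking out of loop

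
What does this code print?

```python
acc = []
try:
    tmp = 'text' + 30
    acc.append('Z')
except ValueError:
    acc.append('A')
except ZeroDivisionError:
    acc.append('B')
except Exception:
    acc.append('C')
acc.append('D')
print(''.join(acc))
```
CD

TypeError not specifically caught, falls to Exception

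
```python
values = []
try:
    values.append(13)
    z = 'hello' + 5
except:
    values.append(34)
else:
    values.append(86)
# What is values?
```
[13, 34]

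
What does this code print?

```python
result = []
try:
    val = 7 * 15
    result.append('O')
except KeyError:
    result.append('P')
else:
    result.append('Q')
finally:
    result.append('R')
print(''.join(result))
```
OQR

else runs before finally when no exception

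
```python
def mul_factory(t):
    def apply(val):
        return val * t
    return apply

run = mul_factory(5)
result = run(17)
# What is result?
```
85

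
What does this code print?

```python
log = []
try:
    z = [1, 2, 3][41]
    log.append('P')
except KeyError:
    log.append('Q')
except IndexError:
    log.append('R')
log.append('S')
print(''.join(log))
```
RS

IndexError is caught by its specific handler, not KeyError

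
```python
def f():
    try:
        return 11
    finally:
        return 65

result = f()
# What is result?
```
65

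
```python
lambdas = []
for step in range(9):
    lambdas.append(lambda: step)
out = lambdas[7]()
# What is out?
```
8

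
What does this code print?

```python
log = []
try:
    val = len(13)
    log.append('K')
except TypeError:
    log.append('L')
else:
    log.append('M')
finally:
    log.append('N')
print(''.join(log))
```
LN

Exception: except runs, else skipped, finally runs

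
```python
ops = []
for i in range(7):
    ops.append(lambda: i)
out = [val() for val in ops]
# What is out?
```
[6, 6, 6, 6, 6, 6, 6]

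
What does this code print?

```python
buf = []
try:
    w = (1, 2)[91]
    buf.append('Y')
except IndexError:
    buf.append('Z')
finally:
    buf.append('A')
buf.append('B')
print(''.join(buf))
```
ZAB

finally always runs, even after exception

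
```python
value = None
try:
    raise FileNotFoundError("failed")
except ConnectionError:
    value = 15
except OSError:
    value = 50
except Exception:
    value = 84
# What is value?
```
50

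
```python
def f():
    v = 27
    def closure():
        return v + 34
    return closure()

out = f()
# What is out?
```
61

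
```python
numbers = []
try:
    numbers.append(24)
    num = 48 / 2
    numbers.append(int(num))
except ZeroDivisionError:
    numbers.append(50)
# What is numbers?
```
[24, 24]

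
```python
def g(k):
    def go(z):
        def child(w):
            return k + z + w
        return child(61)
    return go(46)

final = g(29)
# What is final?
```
136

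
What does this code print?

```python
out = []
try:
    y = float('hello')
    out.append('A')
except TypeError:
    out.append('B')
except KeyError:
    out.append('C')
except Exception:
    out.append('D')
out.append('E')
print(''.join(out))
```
DE

ValueError not specifically caught, falls to Exception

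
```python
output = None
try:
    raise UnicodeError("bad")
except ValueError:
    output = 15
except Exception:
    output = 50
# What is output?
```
15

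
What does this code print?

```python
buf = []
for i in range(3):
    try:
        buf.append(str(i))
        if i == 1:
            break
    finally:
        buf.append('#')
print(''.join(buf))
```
0#1#

finally runs even when breaking out of loop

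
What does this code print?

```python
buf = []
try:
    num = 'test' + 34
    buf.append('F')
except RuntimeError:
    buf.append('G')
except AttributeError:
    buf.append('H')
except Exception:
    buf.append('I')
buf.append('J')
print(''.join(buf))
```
IJ

TypeError not specifically caught, falls to Exception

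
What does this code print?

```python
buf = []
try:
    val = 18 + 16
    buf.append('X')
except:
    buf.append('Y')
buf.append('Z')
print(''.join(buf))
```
XZ

No exception, try block completes normally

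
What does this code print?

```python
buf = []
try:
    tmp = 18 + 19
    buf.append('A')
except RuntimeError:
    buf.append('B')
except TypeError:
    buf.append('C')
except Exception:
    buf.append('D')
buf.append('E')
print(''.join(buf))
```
AE

No exception, try block completes normally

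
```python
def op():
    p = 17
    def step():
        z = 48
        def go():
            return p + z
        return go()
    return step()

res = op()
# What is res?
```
65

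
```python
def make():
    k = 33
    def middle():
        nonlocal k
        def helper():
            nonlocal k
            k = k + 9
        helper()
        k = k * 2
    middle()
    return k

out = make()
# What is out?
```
84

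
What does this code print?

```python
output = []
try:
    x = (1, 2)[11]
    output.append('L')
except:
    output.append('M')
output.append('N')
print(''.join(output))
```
MN

Exception raised in try, caught by bare except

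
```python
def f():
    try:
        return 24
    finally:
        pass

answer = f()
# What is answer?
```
24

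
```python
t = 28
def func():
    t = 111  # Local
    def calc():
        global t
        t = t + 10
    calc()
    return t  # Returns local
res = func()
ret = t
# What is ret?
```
38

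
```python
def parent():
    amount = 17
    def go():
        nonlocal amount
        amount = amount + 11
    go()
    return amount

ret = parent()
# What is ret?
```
28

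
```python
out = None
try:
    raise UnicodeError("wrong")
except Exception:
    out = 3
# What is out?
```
3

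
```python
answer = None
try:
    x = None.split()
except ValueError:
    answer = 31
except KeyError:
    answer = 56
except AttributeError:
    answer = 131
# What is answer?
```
131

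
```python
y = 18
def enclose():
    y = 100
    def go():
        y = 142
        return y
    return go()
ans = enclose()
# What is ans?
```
142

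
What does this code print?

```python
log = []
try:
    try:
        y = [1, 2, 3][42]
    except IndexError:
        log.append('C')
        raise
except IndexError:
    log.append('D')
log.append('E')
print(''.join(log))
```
CDE

raise without argument re-raises current exception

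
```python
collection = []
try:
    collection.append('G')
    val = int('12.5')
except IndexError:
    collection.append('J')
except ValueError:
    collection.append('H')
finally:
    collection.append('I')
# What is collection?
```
['G', 'H', 'I']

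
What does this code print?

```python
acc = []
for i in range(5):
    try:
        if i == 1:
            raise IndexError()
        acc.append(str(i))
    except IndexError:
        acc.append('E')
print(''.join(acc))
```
0E234

Exception on i=1 caught, loop continues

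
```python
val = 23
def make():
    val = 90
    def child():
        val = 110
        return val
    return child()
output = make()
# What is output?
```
110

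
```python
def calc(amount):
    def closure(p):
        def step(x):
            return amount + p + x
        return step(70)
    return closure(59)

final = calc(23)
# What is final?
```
152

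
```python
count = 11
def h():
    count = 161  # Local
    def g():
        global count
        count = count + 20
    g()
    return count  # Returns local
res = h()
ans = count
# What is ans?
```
31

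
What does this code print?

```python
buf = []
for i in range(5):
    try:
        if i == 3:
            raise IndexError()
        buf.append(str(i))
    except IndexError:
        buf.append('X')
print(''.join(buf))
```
012X4

Exception on i=3 caught, loop continues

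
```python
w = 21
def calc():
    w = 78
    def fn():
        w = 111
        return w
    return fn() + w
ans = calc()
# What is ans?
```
189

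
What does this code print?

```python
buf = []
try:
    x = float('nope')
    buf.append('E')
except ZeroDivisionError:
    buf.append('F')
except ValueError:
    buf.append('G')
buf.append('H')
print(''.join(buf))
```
GH

ValueError is caught by its specific handler, not ZeroDivisionError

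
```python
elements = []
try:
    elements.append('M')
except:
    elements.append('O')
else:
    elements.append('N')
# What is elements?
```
['M', 'N']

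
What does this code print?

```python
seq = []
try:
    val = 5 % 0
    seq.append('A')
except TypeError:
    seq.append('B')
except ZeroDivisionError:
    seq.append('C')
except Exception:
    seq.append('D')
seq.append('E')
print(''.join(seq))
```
CE

ZeroDivisionError matches before generic Exception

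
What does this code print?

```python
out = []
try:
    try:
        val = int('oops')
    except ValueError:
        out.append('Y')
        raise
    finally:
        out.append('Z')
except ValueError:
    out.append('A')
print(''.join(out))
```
YZA

finally runs before re-raised exception propagates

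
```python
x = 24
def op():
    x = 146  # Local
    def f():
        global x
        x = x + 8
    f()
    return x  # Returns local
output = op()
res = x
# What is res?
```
32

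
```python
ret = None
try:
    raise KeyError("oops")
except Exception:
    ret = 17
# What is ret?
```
17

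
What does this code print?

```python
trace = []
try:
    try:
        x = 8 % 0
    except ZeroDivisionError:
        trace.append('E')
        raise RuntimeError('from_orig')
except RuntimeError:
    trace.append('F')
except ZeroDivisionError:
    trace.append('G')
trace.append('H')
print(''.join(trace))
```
EFH

RuntimeError raised and caught, original ZeroDivisionError not re-raised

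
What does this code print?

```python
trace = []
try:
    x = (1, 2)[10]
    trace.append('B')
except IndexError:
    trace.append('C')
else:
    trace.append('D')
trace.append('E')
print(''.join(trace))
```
CE

else block skipped when exception is caught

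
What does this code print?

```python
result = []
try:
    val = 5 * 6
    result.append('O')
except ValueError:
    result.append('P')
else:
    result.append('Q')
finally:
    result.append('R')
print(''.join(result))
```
OQR

else runs before finally when no exception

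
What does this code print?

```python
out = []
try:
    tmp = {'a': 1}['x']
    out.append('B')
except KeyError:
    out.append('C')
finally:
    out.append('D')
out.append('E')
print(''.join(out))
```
CDE

finally always runs, even after exception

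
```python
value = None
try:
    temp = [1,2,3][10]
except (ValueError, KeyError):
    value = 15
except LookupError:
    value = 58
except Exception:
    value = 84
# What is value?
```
58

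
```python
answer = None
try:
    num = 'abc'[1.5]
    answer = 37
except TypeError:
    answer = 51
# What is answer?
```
51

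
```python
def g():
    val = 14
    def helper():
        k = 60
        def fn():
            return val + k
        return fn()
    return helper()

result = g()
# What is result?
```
74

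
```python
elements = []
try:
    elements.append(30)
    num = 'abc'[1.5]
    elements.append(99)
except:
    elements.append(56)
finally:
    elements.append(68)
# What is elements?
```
[30, 56, 68]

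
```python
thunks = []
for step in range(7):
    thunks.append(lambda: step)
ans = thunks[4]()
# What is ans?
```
6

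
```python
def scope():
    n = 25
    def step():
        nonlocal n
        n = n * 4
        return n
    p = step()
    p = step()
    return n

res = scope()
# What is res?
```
400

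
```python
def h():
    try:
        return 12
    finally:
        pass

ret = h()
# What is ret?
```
12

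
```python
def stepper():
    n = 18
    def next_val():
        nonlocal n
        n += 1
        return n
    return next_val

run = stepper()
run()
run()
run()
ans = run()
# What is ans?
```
22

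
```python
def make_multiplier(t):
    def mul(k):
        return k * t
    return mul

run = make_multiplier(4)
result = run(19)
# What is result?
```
76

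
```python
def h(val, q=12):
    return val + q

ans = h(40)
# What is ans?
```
52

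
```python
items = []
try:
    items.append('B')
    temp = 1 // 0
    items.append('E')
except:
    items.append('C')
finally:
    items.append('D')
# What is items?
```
['B', 'C', 'D']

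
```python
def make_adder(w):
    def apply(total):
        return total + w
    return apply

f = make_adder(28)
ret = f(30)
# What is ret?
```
58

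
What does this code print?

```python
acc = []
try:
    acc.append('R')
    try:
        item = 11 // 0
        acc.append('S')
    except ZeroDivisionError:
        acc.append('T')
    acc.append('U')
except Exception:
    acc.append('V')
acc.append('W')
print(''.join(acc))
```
RTUW

Inner exception caught by inner handler, outer continues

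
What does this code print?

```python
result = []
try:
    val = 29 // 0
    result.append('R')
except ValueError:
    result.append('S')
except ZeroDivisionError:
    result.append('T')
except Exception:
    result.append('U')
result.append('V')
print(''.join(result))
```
TV

ZeroDivisionError matches before generic Exception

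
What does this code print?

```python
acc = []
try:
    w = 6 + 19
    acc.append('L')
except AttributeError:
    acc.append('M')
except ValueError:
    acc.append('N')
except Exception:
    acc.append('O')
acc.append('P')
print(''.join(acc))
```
LP

No exception, try block completes normally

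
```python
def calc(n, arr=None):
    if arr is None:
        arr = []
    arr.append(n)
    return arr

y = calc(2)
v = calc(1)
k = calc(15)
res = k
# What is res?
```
[15]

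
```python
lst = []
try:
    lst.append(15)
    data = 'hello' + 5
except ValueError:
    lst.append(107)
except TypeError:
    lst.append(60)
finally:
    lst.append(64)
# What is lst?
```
[15, 60, 64]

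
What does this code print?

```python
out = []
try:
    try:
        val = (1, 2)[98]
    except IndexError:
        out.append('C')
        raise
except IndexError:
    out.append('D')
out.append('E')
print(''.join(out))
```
CDE

raise without argument re-raises current exception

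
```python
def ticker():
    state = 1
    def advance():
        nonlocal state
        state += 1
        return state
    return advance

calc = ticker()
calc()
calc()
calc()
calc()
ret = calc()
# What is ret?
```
6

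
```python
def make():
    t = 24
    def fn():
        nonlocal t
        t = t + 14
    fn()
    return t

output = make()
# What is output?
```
38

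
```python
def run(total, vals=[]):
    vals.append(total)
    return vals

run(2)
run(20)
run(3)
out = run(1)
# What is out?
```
[2, 20, 3, 1]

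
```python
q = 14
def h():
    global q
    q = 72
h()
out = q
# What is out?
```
72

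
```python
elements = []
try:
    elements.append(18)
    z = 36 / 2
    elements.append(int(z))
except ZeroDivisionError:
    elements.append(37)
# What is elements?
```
[18, 18]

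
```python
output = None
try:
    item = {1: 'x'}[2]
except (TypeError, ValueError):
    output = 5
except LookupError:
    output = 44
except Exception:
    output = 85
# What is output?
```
44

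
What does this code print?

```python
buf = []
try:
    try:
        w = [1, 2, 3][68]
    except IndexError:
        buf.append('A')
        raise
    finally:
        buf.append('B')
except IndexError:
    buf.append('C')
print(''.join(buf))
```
ABC

finally runs before re-raised exception propagates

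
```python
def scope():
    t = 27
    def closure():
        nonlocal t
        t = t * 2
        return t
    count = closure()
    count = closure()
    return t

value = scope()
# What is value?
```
108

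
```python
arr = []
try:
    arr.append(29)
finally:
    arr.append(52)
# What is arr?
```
[29, 52]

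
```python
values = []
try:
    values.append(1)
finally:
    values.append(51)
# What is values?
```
[1, 51]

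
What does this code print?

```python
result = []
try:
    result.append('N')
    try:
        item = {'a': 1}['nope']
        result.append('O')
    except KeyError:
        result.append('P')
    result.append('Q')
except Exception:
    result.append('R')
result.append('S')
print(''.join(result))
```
NPQS

Inner exception caught by inner handler, outer continues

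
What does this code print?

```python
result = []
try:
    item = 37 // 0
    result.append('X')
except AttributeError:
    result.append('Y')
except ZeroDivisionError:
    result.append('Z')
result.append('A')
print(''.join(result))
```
ZA

ZeroDivisionError is caught by its specific handler, not AttributeError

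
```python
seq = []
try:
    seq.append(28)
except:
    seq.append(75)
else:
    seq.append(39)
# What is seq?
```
[28, 39]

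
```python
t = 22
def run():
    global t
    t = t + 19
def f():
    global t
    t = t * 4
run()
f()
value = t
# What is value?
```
164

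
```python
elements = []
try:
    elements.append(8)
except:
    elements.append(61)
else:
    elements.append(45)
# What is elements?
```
[8, 45]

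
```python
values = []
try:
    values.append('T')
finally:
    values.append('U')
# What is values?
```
['T', 'U']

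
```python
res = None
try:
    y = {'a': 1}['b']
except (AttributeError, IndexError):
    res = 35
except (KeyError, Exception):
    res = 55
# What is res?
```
55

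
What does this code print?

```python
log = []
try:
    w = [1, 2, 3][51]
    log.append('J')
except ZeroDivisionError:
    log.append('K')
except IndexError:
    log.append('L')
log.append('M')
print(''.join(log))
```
LM

IndexError is caught by its specific handler, not ZeroDivisionError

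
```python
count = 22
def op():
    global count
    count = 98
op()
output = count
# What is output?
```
98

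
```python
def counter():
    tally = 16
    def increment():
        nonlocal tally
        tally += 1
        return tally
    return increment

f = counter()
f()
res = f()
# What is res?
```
18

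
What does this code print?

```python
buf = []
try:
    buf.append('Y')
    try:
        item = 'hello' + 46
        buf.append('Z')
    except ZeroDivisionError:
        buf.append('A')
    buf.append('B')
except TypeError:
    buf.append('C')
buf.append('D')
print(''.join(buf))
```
YCD

Inner handler doesn't match, propagates to outer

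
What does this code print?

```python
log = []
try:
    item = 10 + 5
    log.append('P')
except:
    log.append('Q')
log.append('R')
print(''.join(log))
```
PR

No exception, try block completes normally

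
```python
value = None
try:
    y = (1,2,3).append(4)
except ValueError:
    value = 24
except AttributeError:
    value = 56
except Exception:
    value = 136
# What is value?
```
56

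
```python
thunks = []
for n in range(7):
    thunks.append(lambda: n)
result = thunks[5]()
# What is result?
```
6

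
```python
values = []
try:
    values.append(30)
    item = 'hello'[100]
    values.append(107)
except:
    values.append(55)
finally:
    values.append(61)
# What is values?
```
[30, 55, 61]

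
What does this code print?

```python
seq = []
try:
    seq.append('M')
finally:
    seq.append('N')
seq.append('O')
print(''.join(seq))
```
MNO

try/finally without except, no exception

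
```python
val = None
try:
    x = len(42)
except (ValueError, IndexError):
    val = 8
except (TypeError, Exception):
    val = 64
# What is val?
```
64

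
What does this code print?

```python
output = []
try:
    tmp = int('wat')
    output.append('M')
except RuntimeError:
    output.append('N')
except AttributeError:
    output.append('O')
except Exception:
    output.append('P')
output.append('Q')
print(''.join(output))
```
PQ

ValueError not specifically caught, falls to Exception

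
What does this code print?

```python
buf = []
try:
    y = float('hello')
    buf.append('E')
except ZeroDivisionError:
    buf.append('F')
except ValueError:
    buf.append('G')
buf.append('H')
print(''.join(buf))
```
GH

ValueError is caught by its specific handler, not ZeroDivisionError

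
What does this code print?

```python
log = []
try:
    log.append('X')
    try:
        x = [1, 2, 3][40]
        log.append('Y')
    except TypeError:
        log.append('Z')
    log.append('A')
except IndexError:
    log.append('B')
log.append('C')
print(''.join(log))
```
XBC

Inner handler doesn't match, propagates to outer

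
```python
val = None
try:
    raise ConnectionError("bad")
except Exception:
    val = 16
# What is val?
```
16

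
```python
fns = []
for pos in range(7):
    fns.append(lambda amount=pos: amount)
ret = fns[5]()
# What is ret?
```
5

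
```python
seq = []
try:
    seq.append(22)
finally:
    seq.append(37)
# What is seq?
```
[22, 37]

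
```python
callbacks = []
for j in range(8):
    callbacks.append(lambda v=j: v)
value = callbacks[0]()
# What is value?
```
0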